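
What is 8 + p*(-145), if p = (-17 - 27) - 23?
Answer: 9723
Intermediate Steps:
p = -67 (p = -44 - 23 = -67)
8 + p*(-145) = 8 - 67*(-145) = 8 + 9715 = 9723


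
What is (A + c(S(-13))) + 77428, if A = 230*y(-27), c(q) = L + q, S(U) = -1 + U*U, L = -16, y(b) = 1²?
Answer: 77810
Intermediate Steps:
y(b) = 1
S(U) = -1 + U²
c(q) = -16 + q
A = 230 (A = 230*1 = 230)
(A + c(S(-13))) + 77428 = (230 + (-16 + (-1 + (-13)²))) + 77428 = (230 + (-16 + (-1 + 169))) + 77428 = (230 + (-16 + 168)) + 77428 = (230 + 152) + 77428 = 382 + 77428 = 77810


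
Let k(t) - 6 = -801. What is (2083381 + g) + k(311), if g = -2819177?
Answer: -736591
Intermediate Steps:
k(t) = -795 (k(t) = 6 - 801 = -795)
(2083381 + g) + k(311) = (2083381 - 2819177) - 795 = -735796 - 795 = -736591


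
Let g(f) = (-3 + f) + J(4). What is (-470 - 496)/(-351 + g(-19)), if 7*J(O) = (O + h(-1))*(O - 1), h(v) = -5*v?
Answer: 3381/1292 ≈ 2.6169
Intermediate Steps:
J(O) = (-1 + O)*(5 + O)/7 (J(O) = ((O - 5*(-1))*(O - 1))/7 = ((O + 5)*(-1 + O))/7 = ((5 + O)*(-1 + O))/7 = ((-1 + O)*(5 + O))/7 = (-1 + O)*(5 + O)/7)
g(f) = 6/7 + f (g(f) = (-3 + f) + (-5/7 + (⅐)*4² + (4/7)*4) = (-3 + f) + (-5/7 + (⅐)*16 + 16/7) = (-3 + f) + (-5/7 + 16/7 + 16/7) = (-3 + f) + 27/7 = 6/7 + f)
(-470 - 496)/(-351 + g(-19)) = (-470 - 496)/(-351 + (6/7 - 19)) = -966/(-351 - 127/7) = -966/(-2584/7) = -966*(-7/2584) = 3381/1292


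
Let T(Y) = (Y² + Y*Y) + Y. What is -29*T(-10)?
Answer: -5510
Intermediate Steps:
T(Y) = Y + 2*Y² (T(Y) = (Y² + Y²) + Y = 2*Y² + Y = Y + 2*Y²)
-29*T(-10) = -(-290)*(1 + 2*(-10)) = -(-290)*(1 - 20) = -(-290)*(-19) = -29*190 = -5510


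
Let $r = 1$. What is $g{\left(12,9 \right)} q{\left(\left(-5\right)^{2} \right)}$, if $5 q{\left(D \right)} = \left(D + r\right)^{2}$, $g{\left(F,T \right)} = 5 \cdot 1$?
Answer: $676$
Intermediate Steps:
$g{\left(F,T \right)} = 5$
$q{\left(D \right)} = \frac{\left(1 + D\right)^{2}}{5}$ ($q{\left(D \right)} = \frac{\left(D + 1\right)^{2}}{5} = \frac{\left(1 + D\right)^{2}}{5}$)
$g{\left(12,9 \right)} q{\left(\left(-5\right)^{2} \right)} = 5 \frac{\left(1 + \left(-5\right)^{2}\right)^{2}}{5} = 5 \frac{\left(1 + 25\right)^{2}}{5} = 5 \frac{26^{2}}{5} = 5 \cdot \frac{1}{5} \cdot 676 = 5 \cdot \frac{676}{5} = 676$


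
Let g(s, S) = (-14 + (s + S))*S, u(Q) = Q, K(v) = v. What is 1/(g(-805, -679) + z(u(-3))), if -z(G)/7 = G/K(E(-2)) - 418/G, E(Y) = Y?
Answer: 6/6096937 ≈ 9.8410e-7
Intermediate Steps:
g(s, S) = S*(-14 + S + s) (g(s, S) = (-14 + (S + s))*S = (-14 + S + s)*S = S*(-14 + S + s))
z(G) = 2926/G + 7*G/2 (z(G) = -7*(G/(-2) - 418/G) = -7*(G*(-½) - 418/G) = -7*(-G/2 - 418/G) = -7*(-418/G - G/2) = 2926/G + 7*G/2)
1/(g(-805, -679) + z(u(-3))) = 1/(-679*(-14 - 679 - 805) + (2926/(-3) + (7/2)*(-3))) = 1/(-679*(-1498) + (2926*(-⅓) - 21/2)) = 1/(1017142 + (-2926/3 - 21/2)) = 1/(1017142 - 5915/6) = 1/(6096937/6) = 6/6096937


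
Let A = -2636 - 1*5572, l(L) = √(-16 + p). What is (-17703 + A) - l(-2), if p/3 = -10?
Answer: -25911 - I*√46 ≈ -25911.0 - 6.7823*I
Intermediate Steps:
p = -30 (p = 3*(-10) = -30)
l(L) = I*√46 (l(L) = √(-16 - 30) = √(-46) = I*√46)
A = -8208 (A = -2636 - 5572 = -8208)
(-17703 + A) - l(-2) = (-17703 - 8208) - I*√46 = -25911 - I*√46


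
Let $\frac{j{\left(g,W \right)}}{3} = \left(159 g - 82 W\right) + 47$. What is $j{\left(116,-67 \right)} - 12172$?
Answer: $59783$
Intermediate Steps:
$j{\left(g,W \right)} = 141 - 246 W + 477 g$ ($j{\left(g,W \right)} = 3 \left(\left(159 g - 82 W\right) + 47\right) = 3 \left(\left(- 82 W + 159 g\right) + 47\right) = 3 \left(47 - 82 W + 159 g\right) = 141 - 246 W + 477 g$)
$j{\left(116,-67 \right)} - 12172 = \left(141 - -16482 + 477 \cdot 116\right) - 12172 = \left(141 + 16482 + 55332\right) - 12172 = 71955 - 12172 = 59783$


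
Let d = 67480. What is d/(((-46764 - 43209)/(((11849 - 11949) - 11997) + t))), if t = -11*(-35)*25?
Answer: 55603520/29991 ≈ 1854.0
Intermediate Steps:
t = 9625 (t = 385*25 = 9625)
d/(((-46764 - 43209)/(((11849 - 11949) - 11997) + t))) = 67480/(((-46764 - 43209)/(((11849 - 11949) - 11997) + 9625))) = 67480/((-89973/((-100 - 11997) + 9625))) = 67480/((-89973/(-12097 + 9625))) = 67480/((-89973/(-2472))) = 67480/((-89973*(-1/2472))) = 67480/(29991/824) = 67480*(824/29991) = 55603520/29991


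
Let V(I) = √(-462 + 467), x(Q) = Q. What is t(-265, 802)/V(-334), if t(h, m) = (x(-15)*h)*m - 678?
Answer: 3187272*√5/5 ≈ 1.4254e+6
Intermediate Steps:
V(I) = √5
t(h, m) = -678 - 15*h*m (t(h, m) = (-15*h)*m - 678 = -15*h*m - 678 = -678 - 15*h*m)
t(-265, 802)/V(-334) = (-678 - 15*(-265)*802)/(√5) = (-678 + 3187950)*(√5/5) = 3187272*(√5/5) = 3187272*√5/5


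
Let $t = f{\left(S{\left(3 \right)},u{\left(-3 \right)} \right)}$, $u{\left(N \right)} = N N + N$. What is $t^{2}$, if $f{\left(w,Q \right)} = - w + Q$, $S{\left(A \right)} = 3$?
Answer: $9$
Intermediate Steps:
$u{\left(N \right)} = N + N^{2}$ ($u{\left(N \right)} = N^{2} + N = N + N^{2}$)
$f{\left(w,Q \right)} = Q - w$
$t = 3$ ($t = - 3 \left(1 - 3\right) - 3 = \left(-3\right) \left(-2\right) - 3 = 6 - 3 = 3$)
$t^{2} = 3^{2} = 9$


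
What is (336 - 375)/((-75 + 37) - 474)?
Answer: 39/512 ≈ 0.076172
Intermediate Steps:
(336 - 375)/((-75 + 37) - 474) = -39/(-38 - 474) = -39/(-512) = -39*(-1/512) = 39/512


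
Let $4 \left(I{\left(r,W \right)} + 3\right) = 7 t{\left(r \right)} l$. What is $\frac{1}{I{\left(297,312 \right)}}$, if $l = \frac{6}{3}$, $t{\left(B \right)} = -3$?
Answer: $- \frac{2}{27} \approx -0.074074$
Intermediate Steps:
$l = 2$ ($l = 6 \cdot \frac{1}{3} = 2$)
$I{\left(r,W \right)} = - \frac{27}{2}$ ($I{\left(r,W \right)} = -3 + \frac{7 \left(-3\right) 2}{4} = -3 + \frac{\left(-21\right) 2}{4} = -3 + \frac{1}{4} \left(-42\right) = -3 - \frac{21}{2} = - \frac{27}{2}$)
$\frac{1}{I{\left(297,312 \right)}} = \frac{1}{- \frac{27}{2}} = - \frac{2}{27}$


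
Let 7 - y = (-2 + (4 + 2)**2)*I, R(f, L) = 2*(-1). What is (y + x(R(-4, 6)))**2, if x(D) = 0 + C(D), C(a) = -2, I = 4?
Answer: 17161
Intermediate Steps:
R(f, L) = -2
x(D) = -2 (x(D) = 0 - 2 = -2)
y = -129 (y = 7 - (-2 + (4 + 2)**2)*4 = 7 - (-2 + 6**2)*4 = 7 - (-2 + 36)*4 = 7 - 34*4 = 7 - 1*136 = 7 - 136 = -129)
(y + x(R(-4, 6)))**2 = (-129 - 2)**2 = (-131)**2 = 17161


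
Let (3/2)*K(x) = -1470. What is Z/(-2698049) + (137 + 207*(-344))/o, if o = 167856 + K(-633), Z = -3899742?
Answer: 459020305513/450239624924 ≈ 1.0195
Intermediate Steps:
K(x) = -980 (K(x) = (2/3)*(-1470) = -980)
o = 166876 (o = 167856 - 980 = 166876)
Z/(-2698049) + (137 + 207*(-344))/o = -3899742/(-2698049) + (137 + 207*(-344))/166876 = -3899742*(-1/2698049) + (137 - 71208)*(1/166876) = 3899742/2698049 - 71071*1/166876 = 3899742/2698049 - 71071/166876 = 459020305513/450239624924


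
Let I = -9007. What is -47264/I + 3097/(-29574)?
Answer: 1369890857/266373018 ≈ 5.1428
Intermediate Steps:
-47264/I + 3097/(-29574) = -47264/(-9007) + 3097/(-29574) = -47264*(-1/9007) + 3097*(-1/29574) = 47264/9007 - 3097/29574 = 1369890857/266373018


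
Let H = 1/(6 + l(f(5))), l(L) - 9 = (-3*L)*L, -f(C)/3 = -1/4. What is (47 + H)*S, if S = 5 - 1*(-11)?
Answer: 160432/213 ≈ 753.20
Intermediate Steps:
f(C) = ¾ (f(C) = -(-3)/4 = -3*(-¼) = ¾)
S = 16 (S = 5 + 11 = 16)
l(L) = 9 - 3*L² (l(L) = 9 + (-3*L)*L = 9 - 3*L²)
H = 16/213 (H = 1/(6 + (9 - 3*(¾)²)) = 1/(6 + (9 - 3*9/16)) = 1/(6 + (9 - 27/16)) = 1/(6 + 117/16) = 1/(213/16) = 16/213 ≈ 0.075117)
(47 + H)*S = (47 + 16/213)*16 = (10027/213)*16 = 160432/213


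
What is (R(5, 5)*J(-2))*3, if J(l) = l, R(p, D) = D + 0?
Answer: -30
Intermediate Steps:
R(p, D) = D
(R(5, 5)*J(-2))*3 = (5*(-2))*3 = -10*3 = -30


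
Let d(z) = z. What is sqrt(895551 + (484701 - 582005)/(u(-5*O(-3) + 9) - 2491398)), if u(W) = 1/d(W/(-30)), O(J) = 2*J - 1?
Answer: sqrt(2690432895657990002439)/54810771 ≈ 946.34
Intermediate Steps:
O(J) = -1 + 2*J
u(W) = -30/W (u(W) = 1/(W/(-30)) = 1/(W*(-1/30)) = 1/(-W/30) = -30/W)
sqrt(895551 + (484701 - 582005)/(u(-5*O(-3) + 9) - 2491398)) = sqrt(895551 + (484701 - 582005)/(-30/(-5*(-1 + 2*(-3)) + 9) - 2491398)) = sqrt(895551 - 97304/(-30/(-5*(-1 - 6) + 9) - 2491398)) = sqrt(895551 - 97304/(-30/(-5*(-7) + 9) - 2491398)) = sqrt(895551 - 97304/(-30/(35 + 9) - 2491398)) = sqrt(895551 - 97304/(-30/44 - 2491398)) = sqrt(895551 - 97304/(-30*1/44 - 2491398)) = sqrt(895551 - 97304/(-15/22 - 2491398)) = sqrt(895551 - 97304/(-54810771/22)) = sqrt(895551 - 97304*(-22/54810771)) = sqrt(895551 + 2140688/54810771) = sqrt(49085842920509/54810771) = sqrt(2690432895657990002439)/54810771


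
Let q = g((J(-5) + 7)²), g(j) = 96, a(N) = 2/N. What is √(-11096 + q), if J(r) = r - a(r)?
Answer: 10*I*√110 ≈ 104.88*I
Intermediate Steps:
J(r) = r - 2/r
q = 96
√(-11096 + q) = √(-11096 + 96) = √(-11000) = 10*I*√110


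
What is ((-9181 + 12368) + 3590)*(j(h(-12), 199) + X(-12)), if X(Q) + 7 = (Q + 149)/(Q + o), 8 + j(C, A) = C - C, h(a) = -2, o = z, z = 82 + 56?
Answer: -1320009/14 ≈ -94286.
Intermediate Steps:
z = 138
o = 138
j(C, A) = -8 (j(C, A) = -8 + (C - C) = -8 + 0 = -8)
X(Q) = -7 + (149 + Q)/(138 + Q) (X(Q) = -7 + (Q + 149)/(Q + 138) = -7 + (149 + Q)/(138 + Q))
((-9181 + 12368) + 3590)*(j(h(-12), 199) + X(-12)) = ((-9181 + 12368) + 3590)*(-8 + (-817 - 6*(-12))/(138 - 12)) = (3187 + 3590)*(-8 + (-817 + 72)/126) = 6777*(-8 + (1/126)*(-745)) = 6777*(-8 - 745/126) = 6777*(-1753/126) = -1320009/14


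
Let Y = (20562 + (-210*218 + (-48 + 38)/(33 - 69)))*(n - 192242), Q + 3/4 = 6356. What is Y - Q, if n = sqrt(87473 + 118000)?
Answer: 174524364007/36 - 453919*sqrt(205473)/18 ≈ 4.8365e+9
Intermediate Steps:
n = sqrt(205473) ≈ 453.29
Q = 25421/4 (Q = -3/4 + 6356 = 25421/4 ≈ 6355.3)
Y = 43631148199/9 - 453919*sqrt(205473)/18 (Y = (20562 + (-210*218 + (-48 + 38)/(33 - 69)))*(sqrt(205473) - 192242) = (20562 + (-45780 - 10/(-36)))*(-192242 + sqrt(205473)) = (20562 + (-45780 - 10*(-1/36)))*(-192242 + sqrt(205473)) = (20562 + (-45780 + 5/18))*(-192242 + sqrt(205473)) = (20562 - 824035/18)*(-192242 + sqrt(205473)) = -453919*(-192242 + sqrt(205473))/18 = 43631148199/9 - 453919*sqrt(205473)/18 ≈ 4.8365e+9)
Y - Q = (43631148199/9 - 453919*sqrt(205473)/18) - 1*25421/4 = (43631148199/9 - 453919*sqrt(205473)/18) - 25421/4 = 174524364007/36 - 453919*sqrt(205473)/18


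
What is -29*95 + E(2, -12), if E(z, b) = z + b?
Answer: -2765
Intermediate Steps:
E(z, b) = b + z
-29*95 + E(2, -12) = -29*95 + (-12 + 2) = -2755 - 10 = -2765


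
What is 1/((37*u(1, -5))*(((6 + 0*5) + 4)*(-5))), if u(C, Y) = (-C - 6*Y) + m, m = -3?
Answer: -1/48100 ≈ -2.0790e-5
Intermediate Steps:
u(C, Y) = -3 - C - 6*Y (u(C, Y) = (-C - 6*Y) - 3 = -3 - C - 6*Y)
1/((37*u(1, -5))*(((6 + 0*5) + 4)*(-5))) = 1/((37*(-3 - 1*1 - 6*(-5)))*(((6 + 0*5) + 4)*(-5))) = 1/((37*(-3 - 1 + 30))*(((6 + 0) + 4)*(-5))) = 1/((37*26)*((6 + 4)*(-5))) = 1/(962*(10*(-5))) = 1/(962*(-50)) = 1/(-48100) = -1/48100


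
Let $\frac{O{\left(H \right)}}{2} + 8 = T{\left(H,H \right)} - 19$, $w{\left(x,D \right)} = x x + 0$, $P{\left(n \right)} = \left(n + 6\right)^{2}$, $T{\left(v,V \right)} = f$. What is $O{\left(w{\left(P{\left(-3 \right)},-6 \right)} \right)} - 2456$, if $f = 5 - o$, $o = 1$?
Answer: $-2502$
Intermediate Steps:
$f = 4$ ($f = 5 - 1 = 4$)
$T{\left(v,V \right)} = 4$
$P{\left(n \right)} = \left(6 + n\right)^{2}$
$w{\left(x,D \right)} = x^{2}$ ($w{\left(x,D \right)} = x^{2} + 0 = x^{2}$)
$O{\left(H \right)} = -46$ ($O{\left(H \right)} = -16 + 2 \left(4 - 19\right) = -16 + 2 \left(-15\right) = -16 - 30 = -46$)
$O{\left(w{\left(P{\left(-3 \right)},-6 \right)} \right)} - 2456 = -46 - 2456 = -2502$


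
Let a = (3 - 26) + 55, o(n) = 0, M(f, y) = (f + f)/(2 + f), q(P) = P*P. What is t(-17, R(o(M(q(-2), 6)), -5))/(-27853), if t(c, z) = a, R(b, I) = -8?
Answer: -32/27853 ≈ -0.0011489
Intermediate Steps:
q(P) = P²
M(f, y) = 2*f/(2 + f) (M(f, y) = (2*f)/(2 + f) = 2*f/(2 + f))
a = 32 (a = -23 + 55 = 32)
t(c, z) = 32
t(-17, R(o(M(q(-2), 6)), -5))/(-27853) = 32/(-27853) = 32*(-1/27853) = -32/27853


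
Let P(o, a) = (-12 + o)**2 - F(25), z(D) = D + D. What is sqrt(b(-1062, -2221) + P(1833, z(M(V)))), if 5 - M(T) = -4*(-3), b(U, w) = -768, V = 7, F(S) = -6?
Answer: 11*sqrt(27399) ≈ 1820.8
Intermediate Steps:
M(T) = -7 (M(T) = 5 - (-4)*(-3) = 5 - 1*12 = 5 - 12 = -7)
z(D) = 2*D
P(o, a) = 6 + (-12 + o)**2 (P(o, a) = (-12 + o)**2 - 1*(-6) = (-12 + o)**2 + 6 = 6 + (-12 + o)**2)
sqrt(b(-1062, -2221) + P(1833, z(M(V)))) = sqrt(-768 + (6 + (-12 + 1833)**2)) = sqrt(-768 + (6 + 1821**2)) = sqrt(-768 + (6 + 3316041)) = sqrt(-768 + 3316047) = sqrt(3315279) = 11*sqrt(27399)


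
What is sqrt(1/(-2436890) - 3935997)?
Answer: I*sqrt(23373653969289420590)/2436890 ≈ 1983.9*I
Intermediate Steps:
sqrt(1/(-2436890) - 3935997) = sqrt(-1/2436890 - 3935997) = sqrt(-9591591729331/2436890) = I*sqrt(23373653969289420590)/2436890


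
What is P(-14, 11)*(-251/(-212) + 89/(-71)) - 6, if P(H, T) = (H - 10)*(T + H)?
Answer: -41424/3763 ≈ -11.008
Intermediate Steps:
P(H, T) = (-10 + H)*(H + T)
P(-14, 11)*(-251/(-212) + 89/(-71)) - 6 = ((-14)² - 10*(-14) - 10*11 - 14*11)*(-251/(-212) + 89/(-71)) - 6 = (196 + 140 - 110 - 154)*(-251*(-1/212) + 89*(-1/71)) - 6 = 72*(251/212 - 89/71) - 6 = 72*(-1047/15052) - 6 = -18846/3763 - 6 = -41424/3763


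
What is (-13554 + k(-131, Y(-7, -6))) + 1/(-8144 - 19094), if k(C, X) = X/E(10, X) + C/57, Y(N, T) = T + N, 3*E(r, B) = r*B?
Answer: -52616455073/3881415 ≈ -13556.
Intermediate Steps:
E(r, B) = B*r/3 (E(r, B) = (r*B)/3 = (B*r)/3 = B*r/3)
Y(N, T) = N + T
k(C, X) = 3/10 + C/57 (k(C, X) = X/(((⅓)*X*10)) + C/57 = X/((10*X/3)) + C*(1/57) = X*(3/(10*X)) + C/57 = 3/10 + C/57)
(-13554 + k(-131, Y(-7, -6))) + 1/(-8144 - 19094) = (-13554 + (3/10 + (1/57)*(-131))) + 1/(-8144 - 19094) = (-13554 + (3/10 - 131/57)) + 1/(-27238) = (-13554 - 1139/570) - 1/27238 = -7726919/570 - 1/27238 = -52616455073/3881415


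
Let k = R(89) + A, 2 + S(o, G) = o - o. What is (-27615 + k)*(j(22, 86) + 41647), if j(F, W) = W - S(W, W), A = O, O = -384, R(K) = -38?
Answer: -1170124195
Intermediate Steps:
S(o, G) = -2 (S(o, G) = -2 + (o - o) = -2 + 0 = -2)
A = -384
k = -422 (k = -38 - 384 = -422)
j(F, W) = 2 + W (j(F, W) = W - 1*(-2) = W + 2 = 2 + W)
(-27615 + k)*(j(22, 86) + 41647) = (-27615 - 422)*((2 + 86) + 41647) = -28037*(88 + 41647) = -28037*41735 = -1170124195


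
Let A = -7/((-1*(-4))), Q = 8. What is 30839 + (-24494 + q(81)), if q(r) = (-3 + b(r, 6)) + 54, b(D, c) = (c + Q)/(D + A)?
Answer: 2027588/317 ≈ 6396.2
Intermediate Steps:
A = -7/4 ≈ -1.7500
b(D, c) = (8 + c)/(-7/4 + D) (b(D, c) = (c + 8)/(D - 7/4) = (8 + c)/(-7/4 + D))
q(r) = 51 + 56/(-7 + 4*r) (q(r) = (-3 + 4*(8 + 6)/(-7 + 4*r)) + 54 = (-3 + 4*14/(-7 + 4*r)) + 54 = (-3 + 56/(-7 + 4*r)) + 54 = 51 + 56/(-7 + 4*r))
30839 + (-24494 + q(81)) = 30839 + (-24494 + (-301 + 204*81)/(-7 + 4*81)) = 30839 + (-24494 + (-301 + 16524)/(-7 + 324)) = 30839 + (-24494 + 16223/317) = 30839 - 7748375/317 = 2027588/317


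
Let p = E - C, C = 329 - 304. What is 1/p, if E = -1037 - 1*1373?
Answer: -1/2435 ≈ -0.00041068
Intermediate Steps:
C = 25
E = -2410 (E = -1037 - 1373 = -2410)
p = -2435 (p = -2410 - 1*25 = -2410 - 25 = -2435)
1/p = 1/(-2435) = -1/2435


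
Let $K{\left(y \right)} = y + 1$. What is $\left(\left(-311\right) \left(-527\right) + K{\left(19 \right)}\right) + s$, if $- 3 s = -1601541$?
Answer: $697764$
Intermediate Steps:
$s = 533847$ ($s = \left(- \frac{1}{3}\right) \left(-1601541\right) = 533847$)
$K{\left(y \right)} = 1 + y$
$\left(\left(-311\right) \left(-527\right) + K{\left(19 \right)}\right) + s = \left(\left(-311\right) \left(-527\right) + \left(1 + 19\right)\right) + 533847 = \left(163897 + 20\right) + 533847 = 163917 + 533847 = 697764$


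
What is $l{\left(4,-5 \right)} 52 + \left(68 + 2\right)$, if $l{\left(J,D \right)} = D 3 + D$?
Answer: $-970$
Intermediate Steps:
$l{\left(J,D \right)} = 4 D$ ($l{\left(J,D \right)} = 3 D + D = 4 D$)
$l{\left(4,-5 \right)} 52 + \left(68 + 2\right) = 4 \left(-5\right) 52 + \left(68 + 2\right) = \left(-20\right) 52 + 70 = -1040 + 70 = -970$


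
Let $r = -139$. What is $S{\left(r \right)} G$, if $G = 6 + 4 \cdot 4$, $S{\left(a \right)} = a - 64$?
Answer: $-4466$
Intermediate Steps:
$S{\left(a \right)} = -64 + a$ ($S{\left(a \right)} = a - 64 = -64 + a$)
$G = 22$ ($G = 6 + 16 = 22$)
$S{\left(r \right)} G = \left(-64 - 139\right) 22 = \left(-203\right) 22 = -4466$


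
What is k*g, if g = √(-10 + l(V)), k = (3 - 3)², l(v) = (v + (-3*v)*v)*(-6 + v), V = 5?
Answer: 0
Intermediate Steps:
l(v) = (-6 + v)*(v - 3*v²) (l(v) = (v - 3*v²)*(-6 + v) = (-6 + v)*(v - 3*v²))
k = 0 (k = 0² = 0)
g = 2*√15 (g = √(-10 + 5*(-6 - 3*5² + 19*5)) = √(-10 + 5*(-6 - 3*25 + 95)) = √(-10 + 5*(-6 - 75 + 95)) = √(-10 + 5*14) = √(-10 + 70) = √60 = 2*√15 ≈ 7.7460)
k*g = 0*(2*√15) = 0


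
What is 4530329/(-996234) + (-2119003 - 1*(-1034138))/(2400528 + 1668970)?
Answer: -4879236050813/1013543067633 ≈ -4.8140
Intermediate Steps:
4530329/(-996234) + (-2119003 - 1*(-1034138))/(2400528 + 1668970) = 4530329*(-1/996234) + (-2119003 + 1034138)/4069498 = -4530329/996234 - 1084865*1/4069498 = -4530329/996234 - 1084865/4069498 = -4879236050813/1013543067633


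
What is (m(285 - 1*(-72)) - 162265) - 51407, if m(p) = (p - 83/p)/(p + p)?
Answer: -27232219045/127449 ≈ -2.1367e+5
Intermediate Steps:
m(p) = (p - 83/p)/(2*p) (m(p) = (p - 83/p)/((2*p)) = (p - 83/p)*(1/(2*p)) = (p - 83/p)/(2*p))
(m(285 - 1*(-72)) - 162265) - 51407 = ((-83 + (285 - 1*(-72))²)/(2*(285 - 1*(-72))²) - 162265) - 51407 = ((-83 + (285 + 72)²)/(2*(285 + 72)²) - 162265) - 51407 = ((½)*(-83 + 357²)/357² - 162265) - 51407 = ((½)*(1/127449)*(-83 + 127449) - 162265) - 51407 = ((½)*(1/127449)*127366 - 162265) - 51407 = (63683/127449 - 162265) - 51407 = -20680448302/127449 - 51407 = -27232219045/127449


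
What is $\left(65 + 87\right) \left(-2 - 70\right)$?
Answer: $-10944$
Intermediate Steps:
$\left(65 + 87\right) \left(-2 - 70\right) = 152 \left(-2 - 70\right) = 152 \left(-72\right) = -10944$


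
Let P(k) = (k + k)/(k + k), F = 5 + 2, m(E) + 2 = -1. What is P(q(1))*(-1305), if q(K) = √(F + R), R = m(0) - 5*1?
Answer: -1305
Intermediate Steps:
m(E) = -3 (m(E) = -2 - 1 = -3)
F = 7
R = -8 (R = -3 - 5*1 = -3 - 5 = -8)
q(K) = I (q(K) = √(7 - 8) = √(-1) = I)
P(k) = 1 (P(k) = (2*k)/((2*k)) = (2*k)*(1/(2*k)) = 1)
P(q(1))*(-1305) = 1*(-1305) = -1305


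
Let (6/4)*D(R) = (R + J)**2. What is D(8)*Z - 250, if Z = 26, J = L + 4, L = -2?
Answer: 4450/3 ≈ 1483.3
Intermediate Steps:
J = 2 (J = -2 + 4 = 2)
D(R) = 2*(2 + R)**2/3 (D(R) = 2*(R + 2)**2/3 = 2*(2 + R)**2/3)
D(8)*Z - 250 = (2*(2 + 8)**2/3)*26 - 250 = ((2/3)*10**2)*26 - 250 = ((2/3)*100)*26 - 250 = (200/3)*26 - 250 = 5200/3 - 250 = 4450/3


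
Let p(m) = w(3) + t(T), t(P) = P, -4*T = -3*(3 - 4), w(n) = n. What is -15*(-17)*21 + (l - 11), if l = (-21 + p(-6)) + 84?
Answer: 21637/4 ≈ 5409.3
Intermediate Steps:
T = -¾ (T = -(-3)*(3 - 4)/4 = -(-3)*(-1)/4 = -¼*3 = -¾ ≈ -0.75000)
p(m) = 9/4 (p(m) = 3 - ¾ = 9/4)
l = 261/4 (l = (-21 + 9/4) + 84 = -75/4 + 84 = 261/4 ≈ 65.250)
-15*(-17)*21 + (l - 11) = -15*(-17)*21 + (261/4 - 11) = 255*21 + 217/4 = 5355 + 217/4 = 21637/4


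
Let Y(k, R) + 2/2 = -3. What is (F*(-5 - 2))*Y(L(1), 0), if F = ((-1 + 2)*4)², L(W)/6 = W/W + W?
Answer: 448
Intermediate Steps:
L(W) = 6 + 6*W (L(W) = 6*(W/W + W) = 6*(1 + W) = 6 + 6*W)
Y(k, R) = -4 (Y(k, R) = -1 - 3 = -4)
F = 16 (F = (1*4)² = 4² = 16)
(F*(-5 - 2))*Y(L(1), 0) = (16*(-5 - 2))*(-4) = (16*(-7))*(-4) = -112*(-4) = 448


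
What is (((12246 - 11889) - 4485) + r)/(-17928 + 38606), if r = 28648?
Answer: 12260/10339 ≈ 1.1858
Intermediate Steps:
(((12246 - 11889) - 4485) + r)/(-17928 + 38606) = (((12246 - 11889) - 4485) + 28648)/(-17928 + 38606) = ((357 - 4485) + 28648)/20678 = (-4128 + 28648)*(1/20678) = 24520*(1/20678) = 12260/10339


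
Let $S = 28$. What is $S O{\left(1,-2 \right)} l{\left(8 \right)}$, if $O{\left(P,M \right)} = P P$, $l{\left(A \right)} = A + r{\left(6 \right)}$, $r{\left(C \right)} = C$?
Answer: $392$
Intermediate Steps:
$l{\left(A \right)} = 6 + A$ ($l{\left(A \right)} = A + 6 = 6 + A$)
$O{\left(P,M \right)} = P^{2}$
$S O{\left(1,-2 \right)} l{\left(8 \right)} = 28 \cdot 1^{2} \left(6 + 8\right) = 28 \cdot 1 \cdot 14 = 28 \cdot 14 = 392$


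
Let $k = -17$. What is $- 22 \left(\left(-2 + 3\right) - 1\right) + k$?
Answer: $-17$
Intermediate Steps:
$- 22 \left(\left(-2 + 3\right) - 1\right) + k = - 22 \left(\left(-2 + 3\right) - 1\right) - 17 = - 22 \left(1 - 1\right) - 17 = \left(-22\right) 0 - 17 = 0 - 17 = -17$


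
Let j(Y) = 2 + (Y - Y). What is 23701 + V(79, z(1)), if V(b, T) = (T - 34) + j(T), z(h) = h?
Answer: 23670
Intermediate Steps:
j(Y) = 2 (j(Y) = 2 + 0 = 2)
V(b, T) = -32 + T (V(b, T) = (T - 34) + 2 = (-34 + T) + 2 = -32 + T)
23701 + V(79, z(1)) = 23701 + (-32 + 1) = 23701 - 31 = 23670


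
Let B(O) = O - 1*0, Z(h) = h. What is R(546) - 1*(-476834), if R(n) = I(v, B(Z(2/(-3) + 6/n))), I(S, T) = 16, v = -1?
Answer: 476850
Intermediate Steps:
B(O) = O (B(O) = O + 0 = O)
R(n) = 16
R(546) - 1*(-476834) = 16 - 1*(-476834) = 16 + 476834 = 476850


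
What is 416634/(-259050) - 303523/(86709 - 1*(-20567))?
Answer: -20553743689/4631641300 ≈ -4.4377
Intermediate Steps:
416634/(-259050) - 303523/(86709 - 1*(-20567)) = 416634*(-1/259050) - 303523/(86709 + 20567) = -69439/43175 - 303523/107276 = -20553743689/4631641300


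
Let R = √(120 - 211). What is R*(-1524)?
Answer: -1524*I*√91 ≈ -14538.0*I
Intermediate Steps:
R = I*√91 (R = √(-91) = I*√91 ≈ 9.5394*I)
R*(-1524) = (I*√91)*(-1524) = -1524*I*√91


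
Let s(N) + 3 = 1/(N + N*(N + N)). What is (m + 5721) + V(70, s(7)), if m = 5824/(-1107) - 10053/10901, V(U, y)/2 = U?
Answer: 70652456332/12067407 ≈ 5854.8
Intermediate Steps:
s(N) = -3 + 1/(N + 2*N**2) (s(N) = -3 + 1/(N + N*(N + N)) = -3 + 1/(N + N*(2*N)) = -3 + 1/(N + 2*N**2))
V(U, y) = 2*U
m = -74616095/12067407 (m = 5824*(-1/1107) - 10053*1/10901 = -5824/1107 - 10053/10901 = -74616095/12067407 ≈ -6.1833)
(m + 5721) + V(70, s(7)) = (-74616095/12067407 + 5721) + 2*70 = 68963019352/12067407 + 140 = 70652456332/12067407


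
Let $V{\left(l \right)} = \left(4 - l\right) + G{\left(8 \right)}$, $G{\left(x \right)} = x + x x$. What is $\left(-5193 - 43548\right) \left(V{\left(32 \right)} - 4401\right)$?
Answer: $212364537$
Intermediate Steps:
$G{\left(x \right)} = x + x^{2}$
$V{\left(l \right)} = 76 - l$ ($V{\left(l \right)} = \left(4 - l\right) + 8 \left(1 + 8\right) = \left(4 - l\right) + 8 \cdot 9 = \left(4 - l\right) + 72 = 76 - l$)
$\left(-5193 - 43548\right) \left(V{\left(32 \right)} - 4401\right) = \left(-5193 - 43548\right) \left(\left(76 - 32\right) - 4401\right) = - 48741 \left(\left(76 - 32\right) - 4401\right) = - 48741 \left(44 - 4401\right) = \left(-48741\right) \left(-4357\right) = 212364537$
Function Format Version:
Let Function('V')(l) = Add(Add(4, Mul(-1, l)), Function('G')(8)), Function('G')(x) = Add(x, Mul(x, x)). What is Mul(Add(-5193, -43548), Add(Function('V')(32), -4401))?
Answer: 212364537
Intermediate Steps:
Function('G')(x) = Add(x, Pow(x, 2))
Function('V')(l) = Add(76, Mul(-1, l)) (Function('V')(l) = Add(Add(4, Mul(-1, l)), Mul(8, Add(1, 8))) = Add(Add(4, Mul(-1, l)), Mul(8, 9)) = Add(Add(4, Mul(-1, l)), 72) = Add(76, Mul(-1, l)))
Mul(Add(-5193, -43548), Add(Function('V')(32), -4401)) = Mul(Add(-5193, -43548), Add(Add(76, Mul(-1, 32)), -4401)) = Mul(-48741, Add(Add(76, -32), -4401)) = Mul(-48741, Add(44, -4401)) = Mul(-48741, -4357) = 212364537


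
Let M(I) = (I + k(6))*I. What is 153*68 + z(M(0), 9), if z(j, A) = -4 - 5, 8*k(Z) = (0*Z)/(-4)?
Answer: 10395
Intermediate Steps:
k(Z) = 0 (k(Z) = ((0*Z)/(-4))/8 = (0*(-¼))/8 = (⅛)*0 = 0)
M(I) = I² (M(I) = (I + 0)*I = I*I = I²)
z(j, A) = -9
153*68 + z(M(0), 9) = 153*68 - 9 = 10404 - 9 = 10395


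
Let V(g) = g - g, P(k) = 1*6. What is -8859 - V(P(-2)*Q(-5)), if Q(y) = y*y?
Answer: -8859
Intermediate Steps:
Q(y) = y**2
P(k) = 6
V(g) = 0
-8859 - V(P(-2)*Q(-5)) = -8859 - 1*0 = -8859 + 0 = -8859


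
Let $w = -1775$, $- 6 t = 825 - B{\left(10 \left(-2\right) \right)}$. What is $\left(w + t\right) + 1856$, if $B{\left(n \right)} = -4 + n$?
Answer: $- \frac{121}{2} \approx -60.5$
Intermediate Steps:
$t = - \frac{283}{2}$ ($t = - \frac{825 - \left(-4 + 10 \left(-2\right)\right)}{6} = - \frac{825 - \left(-4 - 20\right)}{6} = - \frac{825 - -24}{6} = - \frac{825 + 24}{6} = \left(- \frac{1}{6}\right) 849 = - \frac{283}{2} \approx -141.5$)
$\left(w + t\right) + 1856 = \left(-1775 - \frac{283}{2}\right) + 1856 = - \frac{3833}{2} + 1856 = - \frac{121}{2}$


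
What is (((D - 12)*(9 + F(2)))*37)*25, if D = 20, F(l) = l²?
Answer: 96200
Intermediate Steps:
(((D - 12)*(9 + F(2)))*37)*25 = (((20 - 12)*(9 + 2²))*37)*25 = ((8*(9 + 4))*37)*25 = ((8*13)*37)*25 = (104*37)*25 = 3848*25 = 96200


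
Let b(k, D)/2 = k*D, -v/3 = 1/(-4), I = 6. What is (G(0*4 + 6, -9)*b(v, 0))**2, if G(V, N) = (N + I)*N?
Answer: 0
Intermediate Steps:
G(V, N) = N*(6 + N) (G(V, N) = (N + 6)*N = (6 + N)*N = N*(6 + N))
v = 3/4 (v = -3/(-4) = -3*(-1/4) = 3/4 ≈ 0.75000)
b(k, D) = 2*D*k (b(k, D) = 2*(k*D) = 2*(D*k) = 2*D*k)
(G(0*4 + 6, -9)*b(v, 0))**2 = ((-9*(6 - 9))*(2*0*(3/4)))**2 = (-9*(-3)*0)**2 = (27*0)**2 = 0**2 = 0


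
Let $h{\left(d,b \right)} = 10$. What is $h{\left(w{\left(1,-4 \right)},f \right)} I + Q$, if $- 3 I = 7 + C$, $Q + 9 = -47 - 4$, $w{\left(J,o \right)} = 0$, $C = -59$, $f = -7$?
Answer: $\frac{340}{3} \approx 113.33$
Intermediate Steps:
$Q = -60$ ($Q = -9 - 51 = -60$)
$I = \frac{52}{3}$ ($I = - \frac{7 - 59}{3} = \left(- \frac{1}{3}\right) \left(-52\right) = \frac{52}{3} \approx 17.333$)
$h{\left(w{\left(1,-4 \right)},f \right)} I + Q = 10 \cdot \frac{52}{3} - 60 = \frac{520}{3} - 60 = \frac{340}{3}$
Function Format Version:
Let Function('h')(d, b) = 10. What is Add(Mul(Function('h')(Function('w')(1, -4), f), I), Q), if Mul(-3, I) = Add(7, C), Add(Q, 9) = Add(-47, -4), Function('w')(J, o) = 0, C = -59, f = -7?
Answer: Rational(340, 3) ≈ 113.33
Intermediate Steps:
Q = -60 (Q = Add(-9, Add(-47, -4)) = Add(-9, -51) = -60)
I = Rational(52, 3) (I = Mul(Rational(-1, 3), Add(7, -59)) = Mul(Rational(-1, 3), -52) = Rational(52, 3) ≈ 17.333)
Add(Mul(Function('h')(Function('w')(1, -4), f), I), Q) = Add(Mul(10, Rational(52, 3)), -60) = Add(Rational(520, 3), -60) = Rational(340, 3)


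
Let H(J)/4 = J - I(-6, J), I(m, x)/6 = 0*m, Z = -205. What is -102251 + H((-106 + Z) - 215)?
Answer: -104355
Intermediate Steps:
I(m, x) = 0 (I(m, x) = 6*(0*m) = 6*0 = 0)
H(J) = 4*J (H(J) = 4*(J - 1*0) = 4*(J + 0) = 4*J)
-102251 + H((-106 + Z) - 215) = -102251 + 4*((-106 - 205) - 215) = -102251 + 4*(-311 - 215) = -102251 + 4*(-526) = -102251 - 2104 = -104355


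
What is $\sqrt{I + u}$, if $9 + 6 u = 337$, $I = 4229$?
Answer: $\frac{\sqrt{38553}}{3} \approx 65.45$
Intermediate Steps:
$u = \frac{164}{3}$ ($u = - \frac{3}{2} + \frac{1}{6} \cdot 337 = - \frac{3}{2} + \frac{337}{6} = \frac{164}{3} \approx 54.667$)
$\sqrt{I + u} = \sqrt{4229 + \frac{164}{3}} = \sqrt{\frac{12851}{3}} = \frac{\sqrt{38553}}{3}$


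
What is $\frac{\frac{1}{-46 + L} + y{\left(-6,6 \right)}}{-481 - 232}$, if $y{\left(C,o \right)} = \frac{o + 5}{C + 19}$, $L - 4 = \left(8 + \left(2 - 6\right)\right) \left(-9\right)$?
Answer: $- \frac{5}{4278} \approx -0.0011688$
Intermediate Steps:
$L = -32$ ($L = 4 + \left(8 + \left(2 - 6\right)\right) \left(-9\right) = 4 + \left(8 - 4\right) \left(-9\right) = 4 + 4 \left(-9\right) = 4 - 36 = -32$)
$y{\left(C,o \right)} = \frac{5 + o}{19 + C}$
$\frac{\frac{1}{-46 + L} + y{\left(-6,6 \right)}}{-481 - 232} = \frac{\frac{1}{-46 - 32} + \frac{5 + 6}{19 - 6}}{-481 - 232} = \frac{\frac{1}{-78} + \frac{1}{13} \cdot 11}{-481 - 232} = \frac{- \frac{1}{78} + \frac{1}{13} \cdot 11}{-713} = \left(- \frac{1}{78} + \frac{11}{13}\right) \left(- \frac{1}{713}\right) = \frac{5}{6} \left(- \frac{1}{713}\right) = - \frac{5}{4278}$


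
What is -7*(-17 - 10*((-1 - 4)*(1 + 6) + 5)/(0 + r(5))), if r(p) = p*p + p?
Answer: 49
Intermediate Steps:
r(p) = p + p² (r(p) = p² + p = p + p²)
-7*(-17 - 10*((-1 - 4)*(1 + 6) + 5)/(0 + r(5))) = -7*(-17 - 10*((-1 - 4)*(1 + 6) + 5)/(0 + 5*(1 + 5))) = -7*(-17 - 10*(-5*7 + 5)/(0 + 5*6)) = -7*(-17 - 10*(-35 + 5)/(0 + 30)) = -7*(-17 - (-300)/30) = -7*(-17 - 10*(-1)) = -7*(-17 + 10) = -7*(-7) = 49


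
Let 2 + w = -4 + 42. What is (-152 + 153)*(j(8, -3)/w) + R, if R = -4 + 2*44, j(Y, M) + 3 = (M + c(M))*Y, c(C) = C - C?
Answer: 333/4 ≈ 83.250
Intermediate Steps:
c(C) = 0
j(Y, M) = -3 + M*Y (j(Y, M) = -3 + (M + 0)*Y = -3 + M*Y)
w = 36 (w = -2 + (-4 + 42) = -2 + 38 = 36)
R = 84 (R = -4 + 88 = 84)
(-152 + 153)*(j(8, -3)/w) + R = (-152 + 153)*((-3 - 3*8)/36) + 84 = 1*((-3 - 24)*(1/36)) + 84 = 1*(-27*1/36) + 84 = 1*(-¾) + 84 = -¾ + 84 = 333/4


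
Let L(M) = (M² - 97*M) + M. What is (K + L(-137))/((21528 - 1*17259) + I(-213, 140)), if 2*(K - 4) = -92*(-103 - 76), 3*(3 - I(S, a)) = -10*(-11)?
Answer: 120477/12706 ≈ 9.4819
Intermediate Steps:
I(S, a) = -101/3 (I(S, a) = 3 - (-10)*(-11)/3 = 3 - ⅓*110 = 3 - 110/3 = -101/3)
L(M) = M² - 96*M
K = 8238 (K = 4 + (-92*(-103 - 76))/2 = 4 + (-92*(-179))/2 = 4 + (½)*16468 = 4 + 8234 = 8238)
(K + L(-137))/((21528 - 1*17259) + I(-213, 140)) = (8238 - 137*(-96 - 137))/((21528 - 1*17259) - 101/3) = (8238 - 137*(-233))/((21528 - 17259) - 101/3) = (8238 + 31921)/(4269 - 101/3) = 40159/(12706/3) = 40159*(3/12706) = 120477/12706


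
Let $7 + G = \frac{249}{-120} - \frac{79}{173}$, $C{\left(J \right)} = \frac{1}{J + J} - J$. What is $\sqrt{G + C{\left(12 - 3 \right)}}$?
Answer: $\frac{i \sqrt{1990695430}}{10380} \approx 4.2984 i$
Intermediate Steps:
$C{\left(J \right)} = \frac{1}{2 J} - J$
$G = - \frac{65959}{6920}$ ($G = -7 + \left(\frac{249}{-120} - \frac{79}{173}\right) = -7 + \left(249 \left(- \frac{1}{120}\right) - \frac{79}{173}\right) = -7 - \frac{17519}{6920} = - \frac{65959}{6920} \approx -9.5316$)
$\sqrt{G + C{\left(12 - 3 \right)}} = \sqrt{- \frac{65959}{6920} + \left(\frac{1}{2 \left(12 - 3\right)} - \left(12 - 3\right)\right)} = \sqrt{- \frac{65959}{6920} + \left(\frac{1}{2 \cdot 9} - 9\right)} = \sqrt{- \frac{65959}{6920} + \left(\frac{1}{2} \cdot \frac{1}{9} - 9\right)} = \sqrt{- \frac{65959}{6920} + \left(\frac{1}{18} - 9\right)} = \sqrt{- \frac{65959}{6920} - \frac{161}{18}} = \sqrt{- \frac{1150691}{62280}} = \frac{i \sqrt{1990695430}}{10380}$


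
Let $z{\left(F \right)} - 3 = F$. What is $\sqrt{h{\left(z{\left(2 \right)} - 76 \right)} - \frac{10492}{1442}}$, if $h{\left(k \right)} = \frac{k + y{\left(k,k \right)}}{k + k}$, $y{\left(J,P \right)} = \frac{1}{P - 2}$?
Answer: $\frac{11 i \sqrt{782015113838}}{3736943} \approx 2.6031 i$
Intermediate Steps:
$z{\left(F \right)} = 3 + F$
$y{\left(J,P \right)} = \frac{1}{-2 + P}$
$h{\left(k \right)} = \frac{k + \frac{1}{-2 + k}}{2 k}$ ($h{\left(k \right)} = \frac{k + \frac{1}{-2 + k}}{k + k} = \frac{k + \frac{1}{-2 + k}}{2 k}$)
$\sqrt{h{\left(z{\left(2 \right)} - 76 \right)} - \frac{10492}{1442}} = \sqrt{\frac{1 + \left(\left(3 + 2\right) - 76\right) \left(-2 + \left(\left(3 + 2\right) - 76\right)\right)}{2 \left(\left(3 + 2\right) - 76\right) \left(-2 + \left(\left(3 + 2\right) - 76\right)\right)} - \frac{10492}{1442}} = \sqrt{\frac{1 + \left(5 - 76\right) \left(-2 + \left(5 - 76\right)\right)}{2 \left(5 - 76\right) \left(-2 + \left(5 - 76\right)\right)} - \frac{5246}{721}} = \sqrt{\frac{1 - 71 \left(-2 - 71\right)}{2 \left(-71\right) \left(-2 - 71\right)} - \frac{5246}{721}} = \sqrt{\frac{1}{2} \left(- \frac{1}{71}\right) \frac{1}{-73} \left(1 - -5183\right) - \frac{5246}{721}} = \sqrt{\frac{1}{2} \left(- \frac{1}{71}\right) \left(- \frac{1}{73}\right) \left(1 + 5183\right) - \frac{5246}{721}} = \sqrt{\frac{1}{2} \left(- \frac{1}{71}\right) \left(- \frac{1}{73}\right) 5184 - \frac{5246}{721}} = \sqrt{\frac{2592}{5183} - \frac{5246}{721}} = \sqrt{- \frac{25321186}{3736943}} = \frac{11 i \sqrt{782015113838}}{3736943}$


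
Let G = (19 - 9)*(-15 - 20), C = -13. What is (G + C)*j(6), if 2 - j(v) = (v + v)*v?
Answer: 25410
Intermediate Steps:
j(v) = 2 - 2*v² (j(v) = 2 - (v + v)*v = 2 - 2*v*v = 2 - 2*v²)
G = -350 (G = 10*(-35) = -350)
(G + C)*j(6) = (-350 - 13)*(2 - 2*6²) = -363*(2 - 2*36) = -363*(2 - 72) = -363*(-70) = 25410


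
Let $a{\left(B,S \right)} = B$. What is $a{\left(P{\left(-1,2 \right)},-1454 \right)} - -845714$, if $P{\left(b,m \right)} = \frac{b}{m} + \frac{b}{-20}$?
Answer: $\frac{16914271}{20} \approx 8.4571 \cdot 10^{5}$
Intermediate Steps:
$P{\left(b,m \right)} = - \frac{b}{20} + \frac{b}{m}$ ($P{\left(b,m \right)} = \frac{b}{m} + b \left(- \frac{1}{20}\right) = \frac{b}{m} - \frac{b}{20} = - \frac{b}{20} + \frac{b}{m}$)
$a{\left(P{\left(-1,2 \right)},-1454 \right)} - -845714 = \left(\left(- \frac{1}{20}\right) \left(-1\right) - \frac{1}{2}\right) - -845714 = \left(\frac{1}{20} - \frac{1}{2}\right) + 845714 = - \frac{9}{20} + 845714 = \frac{16914271}{20}$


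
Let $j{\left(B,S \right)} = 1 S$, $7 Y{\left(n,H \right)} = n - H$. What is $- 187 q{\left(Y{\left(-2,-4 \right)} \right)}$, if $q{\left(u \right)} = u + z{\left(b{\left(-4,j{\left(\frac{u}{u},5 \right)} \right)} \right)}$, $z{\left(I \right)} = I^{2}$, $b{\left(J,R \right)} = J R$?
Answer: $- \frac{523974}{7} \approx -74853.0$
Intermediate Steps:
$Y{\left(n,H \right)} = - \frac{H}{7} + \frac{n}{7}$ ($Y{\left(n,H \right)} = \frac{n - H}{7} = - \frac{H}{7} + \frac{n}{7}$)
$j{\left(B,S \right)} = S$
$q{\left(u \right)} = 400 + u$ ($q{\left(u \right)} = u + \left(\left(-4\right) 5\right)^{2} = u + \left(-20\right)^{2} = u + 400 = 400 + u$)
$- 187 q{\left(Y{\left(-2,-4 \right)} \right)} = - 187 \left(400 + \left(\left(- \frac{1}{7}\right) \left(-4\right) + \frac{1}{7} \left(-2\right)\right)\right) = - 187 \left(400 + \left(\frac{4}{7} - \frac{2}{7}\right)\right) = - 187 \left(400 + \frac{2}{7}\right) = \left(-187\right) \frac{2802}{7} = - \frac{523974}{7}$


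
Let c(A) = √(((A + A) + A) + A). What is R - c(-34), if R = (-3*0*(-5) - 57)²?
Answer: 3249 - 2*I*√34 ≈ 3249.0 - 11.662*I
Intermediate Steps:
R = 3249 (R = (0*(-5) - 57)² = (0 - 57)² = (-57)² = 3249)
c(A) = 2*√A (c(A) = √((2*A + A) + A) = √(3*A + A) = √(4*A) = 2*√A)
R - c(-34) = 3249 - 2*√(-34) = 3249 - 2*I*√34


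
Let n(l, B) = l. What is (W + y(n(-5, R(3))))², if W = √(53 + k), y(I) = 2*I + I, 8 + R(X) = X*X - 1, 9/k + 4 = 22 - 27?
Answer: 277 - 60*√13 ≈ 60.667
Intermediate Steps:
k = -1 (k = 9/(-4 + (22 - 27)) = 9/(-4 - 5) = 9/(-9) = 9*(-⅑) = -1)
R(X) = -9 + X² (R(X) = -8 + (X*X - 1) = -8 + (X² - 1) = -8 + (-1 + X²) = -9 + X²)
y(I) = 3*I
W = 2*√13 (W = √(53 - 1) = √52 = 2*√13 ≈ 7.2111)
(W + y(n(-5, R(3))))² = (2*√13 + 3*(-5))² = (2*√13 - 15)² = (-15 + 2*√13)²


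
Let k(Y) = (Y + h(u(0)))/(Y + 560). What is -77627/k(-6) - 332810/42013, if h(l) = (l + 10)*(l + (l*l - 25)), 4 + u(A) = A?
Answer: 903378074807/1764546 ≈ 5.1196e+5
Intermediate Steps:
u(A) = -4 + A
h(l) = (10 + l)*(-25 + l + l²) (h(l) = (10 + l)*(l + (l² - 25)) = (10 + l)*(l + (-25 + l²)) = (10 + l)*(-25 + l + l²))
k(Y) = (-78 + Y)/(560 + Y) (k(Y) = (Y + (-250 + (-4 + 0)³ - 15*(-4 + 0) + 11*(-4 + 0)²))/(Y + 560) = (Y + (-250 + (-4)³ - 15*(-4) + 11*(-4)²))/(560 + Y) = (Y + (-250 - 64 + 60 + 11*16))/(560 + Y) = (Y + (-250 - 64 + 60 + 176))/(560 + Y) = (Y - 78)/(560 + Y) = (-78 + Y)/(560 + Y))
-77627/k(-6) - 332810/42013 = -77627*(560 - 6)/(-78 - 6) - 332810/42013 = -77627/(-84/554) - 332810*1/42013 = -77627/((1/554)*(-84)) - 332810/42013 = -77627/(-42/277) - 332810/42013 = -77627*(-277/42) - 332810/42013 = 21502679/42 - 332810/42013 = 903378074807/1764546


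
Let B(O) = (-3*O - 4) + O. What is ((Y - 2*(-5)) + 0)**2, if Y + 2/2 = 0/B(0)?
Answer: 81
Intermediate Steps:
B(O) = -4 - 2*O (B(O) = (-4 - 3*O) + O = -4 - 2*O)
Y = -1 (Y = -1 + 0/(-4 - 2*0) = -1 + 0/(-4 + 0) = -1 + 0/(-4) = -1 + 0*(-1/4) = -1 + 0 = -1)
((Y - 2*(-5)) + 0)**2 = ((-1 - 2*(-5)) + 0)**2 = ((-1 + 10) + 0)**2 = (9 + 0)**2 = 9**2 = 81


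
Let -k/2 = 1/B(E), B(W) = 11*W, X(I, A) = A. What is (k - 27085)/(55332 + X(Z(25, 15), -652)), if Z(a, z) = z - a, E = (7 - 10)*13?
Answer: -11619463/23457720 ≈ -0.49534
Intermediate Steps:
E = -39 (E = -3*13 = -39)
k = 2/429 (k = -2/(11*(-39)) = -2/(-429) = -2*(-1/429) = 2/429 ≈ 0.0046620)
(k - 27085)/(55332 + X(Z(25, 15), -652)) = (2/429 - 27085)/(55332 - 652) = -11619463/429/54680 = -11619463/429*1/54680 = -11619463/23457720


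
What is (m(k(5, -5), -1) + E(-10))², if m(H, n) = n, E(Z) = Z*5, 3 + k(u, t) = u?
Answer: 2601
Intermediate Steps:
k(u, t) = -3 + u
E(Z) = 5*Z
(m(k(5, -5), -1) + E(-10))² = (-1 + 5*(-10))² = (-1 - 50)² = (-51)² = 2601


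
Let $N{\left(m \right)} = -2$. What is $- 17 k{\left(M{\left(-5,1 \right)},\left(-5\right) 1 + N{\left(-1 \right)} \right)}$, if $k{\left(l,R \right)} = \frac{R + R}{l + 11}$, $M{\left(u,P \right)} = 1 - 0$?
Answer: $\frac{119}{6} \approx 19.833$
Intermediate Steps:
$M{\left(u,P \right)} = 1$ ($M{\left(u,P \right)} = 1 + 0 = 1$)
$k{\left(l,R \right)} = \frac{2 R}{11 + l}$
$- 17 k{\left(M{\left(-5,1 \right)},\left(-5\right) 1 + N{\left(-1 \right)} \right)} = - 17 \frac{2 \left(\left(-5\right) 1 - 2\right)}{11 + 1} = - 17 \frac{2 \left(-5 - 2\right)}{12} = - 17 \cdot 2 \left(-7\right) \frac{1}{12} = \left(-17\right) \left(- \frac{7}{6}\right) = \frac{119}{6}$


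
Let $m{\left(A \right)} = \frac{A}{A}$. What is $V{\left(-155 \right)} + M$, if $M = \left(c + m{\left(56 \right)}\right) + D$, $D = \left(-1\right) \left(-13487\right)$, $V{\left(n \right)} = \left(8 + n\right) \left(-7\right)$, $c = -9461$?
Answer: $5056$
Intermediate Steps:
$m{\left(A \right)} = 1$
$V{\left(n \right)} = -56 - 7 n$
$D = 13487$
$M = 4027$ ($M = \left(-9461 + 1\right) + 13487 = -9460 + 13487 = 4027$)
$V{\left(-155 \right)} + M = \left(-56 - -1085\right) + 4027 = \left(-56 + 1085\right) + 4027 = 1029 + 4027 = 5056$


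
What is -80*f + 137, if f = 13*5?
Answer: -5063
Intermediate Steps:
f = 65
-80*f + 137 = -80*65 + 137 = -5200 + 137 = -5063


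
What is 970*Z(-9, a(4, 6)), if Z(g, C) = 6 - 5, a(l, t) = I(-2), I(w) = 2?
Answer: 970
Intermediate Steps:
a(l, t) = 2
Z(g, C) = 1
970*Z(-9, a(4, 6)) = 970*1 = 970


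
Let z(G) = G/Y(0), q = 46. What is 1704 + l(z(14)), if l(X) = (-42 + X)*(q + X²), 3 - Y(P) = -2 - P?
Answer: -50816/125 ≈ -406.53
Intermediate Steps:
Y(P) = 5 + P (Y(P) = 3 - (-2 - P) = 3 + (2 + P) = 5 + P)
z(G) = G/5 (z(G) = G/(5 + 0) = G/5)
l(X) = (-42 + X)*(46 + X²)
1704 + l(z(14)) = 1704 + (-1932 + ((⅕)*14)³ - 42*((⅕)*14)² + 46*((⅕)*14)) = 1704 + (-1932 + (14/5)³ - 42*(14/5)² + 46*(14/5)) = 1704 + (-1932 + 2744/125 - 42*196/25 + 644/5) = 1704 + (-1932 + 2744/125 - 8232/25 + 644/5) = 1704 - 263816/125 = -50816/125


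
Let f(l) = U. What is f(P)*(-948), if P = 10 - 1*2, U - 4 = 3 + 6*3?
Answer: -23700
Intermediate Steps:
U = 25 (U = 4 + (3 + 6*3) = 4 + (3 + 18) = 4 + 21 = 25)
P = 8 (P = 10 - 2 = 8)
f(l) = 25
f(P)*(-948) = 25*(-948) = -23700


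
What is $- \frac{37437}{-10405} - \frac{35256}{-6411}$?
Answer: $\frac{202282429}{22235485} \approx 9.0973$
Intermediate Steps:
$- \frac{37437}{-10405} - \frac{35256}{-6411} = \left(-37437\right) \left(- \frac{1}{10405}\right) - - \frac{11752}{2137} = \frac{37437}{10405} + \frac{11752}{2137} = \frac{202282429}{22235485}$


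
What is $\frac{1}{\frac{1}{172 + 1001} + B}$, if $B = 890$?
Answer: $\frac{1173}{1043971} \approx 0.0011236$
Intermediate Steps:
$\frac{1}{\frac{1}{172 + 1001} + B} = \frac{1}{\frac{1}{172 + 1001} + 890} = \frac{1}{\frac{1}{1173} + 890} = \frac{1}{\frac{1043971}{1173}} = \frac{1173}{1043971}$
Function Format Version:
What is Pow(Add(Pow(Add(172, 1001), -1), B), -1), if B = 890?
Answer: Rational(1173, 1043971) ≈ 0.0011236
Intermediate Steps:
Pow(Add(Pow(Add(172, 1001), -1), B), -1) = Pow(Add(Pow(Add(172, 1001), -1), 890), -1) = Pow(Add(Pow(1173, -1), 890), -1) = Pow(Add(Rational(1, 1173), 890), -1) = Pow(Rational(1043971, 1173), -1) = Rational(1173, 1043971)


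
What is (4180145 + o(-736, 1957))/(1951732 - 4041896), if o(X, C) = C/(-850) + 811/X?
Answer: -1307548291149/653803299200 ≈ -1.9999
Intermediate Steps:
o(X, C) = 811/X - C/850 (o(X, C) = C*(-1/850) + 811/X = -C/850 + 811/X = 811/X - C/850)
(4180145 + o(-736, 1957))/(1951732 - 4041896) = (4180145 + (811/(-736) - 1/850*1957))/(1951732 - 4041896) = (4180145 + (811*(-1/736) - 1957/850))/(-2090164) = (4180145 + (-811/736 - 1957/850))*(-1/2090164) = (4180145 - 1064851/312800)*(-1/2090164) = (1307548291149/312800)*(-1/2090164) = -1307548291149/653803299200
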